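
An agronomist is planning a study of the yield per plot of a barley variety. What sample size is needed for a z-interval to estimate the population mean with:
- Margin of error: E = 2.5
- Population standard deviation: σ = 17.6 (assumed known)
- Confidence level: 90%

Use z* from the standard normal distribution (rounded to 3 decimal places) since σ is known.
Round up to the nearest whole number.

Using z* since population σ is known (z-interval formula).

For 90% confidence, z* = 1.645 (from standard normal table)

Sample size formula for z-interval: n = (z*σ/E)²

n = (1.645 × 17.6 / 2.5)²
  = (11.580800)²
  = 134.1149

Round up to the nearest whole number: n = 135

135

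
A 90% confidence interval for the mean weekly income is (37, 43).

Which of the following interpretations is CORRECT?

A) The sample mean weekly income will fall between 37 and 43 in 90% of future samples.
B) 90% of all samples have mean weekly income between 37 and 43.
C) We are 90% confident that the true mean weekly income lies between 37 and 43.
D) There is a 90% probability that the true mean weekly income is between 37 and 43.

A confidence interval represents our confidence in the procedure, not a probability statement about the parameter.

Key concept: If we repeated this sampling process many times and computed a 90% CI each time, about 90% of those intervals would contain the true population parameter.

For this specific interval (37, 43):
- Midpoint (point estimate): 40
- Margin of error: 3

The correct interpretation is the one stating confidence that the true parameter lies in the interval — option C.

C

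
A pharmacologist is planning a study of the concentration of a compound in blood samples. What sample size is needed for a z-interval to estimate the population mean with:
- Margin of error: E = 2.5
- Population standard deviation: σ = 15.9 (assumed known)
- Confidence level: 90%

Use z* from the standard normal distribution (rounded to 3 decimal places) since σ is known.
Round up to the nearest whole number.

Using z* since population σ is known (z-interval formula).

For 90% confidence, z* = 1.645 (from standard normal table)

Sample size formula for z-interval: n = (z*σ/E)²

n = (1.645 × 15.9 / 2.5)²
  = (10.462200)²
  = 109.4576

Round up to the nearest whole number: n = 110

110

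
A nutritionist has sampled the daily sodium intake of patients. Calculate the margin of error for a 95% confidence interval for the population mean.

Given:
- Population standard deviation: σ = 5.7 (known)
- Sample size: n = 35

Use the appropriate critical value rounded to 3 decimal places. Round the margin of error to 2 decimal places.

The population standard deviation σ is known, so use the z-interval margin of error formula.

For 95% confidence, z* = 1.96 (from standard normal table)

Margin of error formula for z-interval: E = z* × σ/√n

E = 1.96 × 5.7/√35
  = 1.96 × 0.963476
  = 1.8884

Rounded to 2 decimal places:

1.89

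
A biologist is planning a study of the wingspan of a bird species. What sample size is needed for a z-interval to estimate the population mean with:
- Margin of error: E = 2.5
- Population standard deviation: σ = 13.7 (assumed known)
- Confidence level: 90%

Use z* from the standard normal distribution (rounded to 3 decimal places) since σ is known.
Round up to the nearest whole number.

Using z* since population σ is known (z-interval formula).

For 90% confidence, z* = 1.645 (from standard normal table)

Sample size formula for z-interval: n = (z*σ/E)²

n = (1.645 × 13.7 / 2.5)²
  = (9.014600)²
  = 81.2630

Round up to the nearest whole number: n = 82

82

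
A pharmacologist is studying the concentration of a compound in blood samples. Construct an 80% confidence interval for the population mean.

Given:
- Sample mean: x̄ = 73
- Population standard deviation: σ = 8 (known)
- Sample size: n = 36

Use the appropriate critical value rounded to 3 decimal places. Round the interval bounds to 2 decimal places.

The population standard deviation σ is known, so use a z-interval (standard normal critical value).

For 80% confidence, z* = 1.282 (from standard normal table)

Standard error: SE = σ/√n = 8/√36 = 1.333333

Margin of error: E = z* × SE = 1.282 × 1.333333 = 1.7093

Z-interval: x̄ ± E = 73 ± 1.7093 = (71.2907, 74.7093)

Rounded to 2 decimal places:

(71.29, 74.71)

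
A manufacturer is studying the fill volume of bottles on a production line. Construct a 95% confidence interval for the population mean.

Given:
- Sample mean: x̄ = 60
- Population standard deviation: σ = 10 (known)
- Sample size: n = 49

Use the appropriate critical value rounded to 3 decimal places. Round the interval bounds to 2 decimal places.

The population standard deviation σ is known, so use a z-interval (standard normal critical value).

For 95% confidence, z* = 1.96 (from standard normal table)

Standard error: SE = σ/√n = 10/√49 = 1.428571

Margin of error: E = z* × SE = 1.96 × 1.428571 = 2.8000

Z-interval: x̄ ± E = 60 ± 2.8000 = (57.2000, 62.8000)

Rounded to 2 decimal places:

(57.20, 62.80)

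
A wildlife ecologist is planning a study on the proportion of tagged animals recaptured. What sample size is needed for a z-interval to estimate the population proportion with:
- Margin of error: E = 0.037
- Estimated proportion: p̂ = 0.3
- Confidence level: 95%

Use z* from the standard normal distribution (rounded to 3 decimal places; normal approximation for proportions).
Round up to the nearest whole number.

Using z* for proportion z-interval (normal approximation).

For 95% confidence, z* = 1.96 (from standard normal table)

Sample size formula for proportion z-interval: n = z*²p̂(1-p̂)/E²

n = 1.96² × 0.3 × 0.7 / 0.037²
  = 3.8416 × 0.21 / 0.001369
  = 589.2885

Round up to the nearest whole number: n = 590

590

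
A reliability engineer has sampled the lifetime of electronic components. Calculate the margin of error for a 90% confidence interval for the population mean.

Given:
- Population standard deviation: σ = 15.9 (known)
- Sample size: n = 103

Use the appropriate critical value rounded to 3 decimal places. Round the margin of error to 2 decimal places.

The population standard deviation σ is known, so use the z-interval margin of error formula.

For 90% confidence, z* = 1.645 (from standard normal table)

Margin of error formula for z-interval: E = z* × σ/√n

E = 1.645 × 15.9/√103
  = 1.645 × 1.566674
  = 2.5772

Rounded to 2 decimal places:

2.58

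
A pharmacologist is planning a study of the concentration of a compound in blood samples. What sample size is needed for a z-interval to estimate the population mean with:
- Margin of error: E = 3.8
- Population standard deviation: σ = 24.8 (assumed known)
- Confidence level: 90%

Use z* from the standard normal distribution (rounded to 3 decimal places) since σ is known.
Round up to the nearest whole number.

Using z* since population σ is known (z-interval formula).

For 90% confidence, z* = 1.645 (from standard normal table)

Sample size formula for z-interval: n = (z*σ/E)²

n = (1.645 × 24.8 / 3.8)²
  = (10.735789)²
  = 115.2572

Round up to the nearest whole number: n = 116

116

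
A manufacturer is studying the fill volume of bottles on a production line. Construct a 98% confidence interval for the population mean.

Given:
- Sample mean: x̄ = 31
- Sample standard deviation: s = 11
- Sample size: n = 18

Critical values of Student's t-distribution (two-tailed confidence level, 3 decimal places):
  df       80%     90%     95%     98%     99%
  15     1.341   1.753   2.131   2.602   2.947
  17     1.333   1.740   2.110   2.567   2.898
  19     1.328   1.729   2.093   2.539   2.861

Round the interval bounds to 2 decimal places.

The population standard deviation σ is unknown (only the sample standard deviation s is given), so use a t-interval with df = n - 1 = 18 - 1 = 17.

For 98% confidence with df = 17, t* = 2.567 (from t-table)

Standard error: SE = s/√n = 11/√18 = 2.592725

Margin of error: E = t* × SE = 2.567 × 2.592725 = 6.6555

T-interval: x̄ ± E = 31 ± 6.6555 = (24.3445, 37.6555)

Rounded to 2 decimal places:

(24.34, 37.66)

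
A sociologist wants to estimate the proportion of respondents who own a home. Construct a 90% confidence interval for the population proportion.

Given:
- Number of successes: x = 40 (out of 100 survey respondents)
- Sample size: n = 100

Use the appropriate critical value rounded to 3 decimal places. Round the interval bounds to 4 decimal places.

Sample proportion: p̂ = 40/100 = 0.400000

Check conditions for normal approximation:
  np̂ = 40 ≥ 10 ✓
  n(1-p̂) = 60 ≥ 10 ✓

The sample is large enough, so use a z-interval (normal approximation) for the proportion.

For 90% confidence, z* = 1.645 (from standard normal table)

Standard error: SE = √(p̂(1-p̂)/n) = √(0.400000×0.600000/100) = 0.04898979

Margin of error: E = z* × SE = 1.645 × 0.04898979 = 0.080588

Z-interval: p̂ ± E = 0.400000 ± 0.080588 = (0.319412, 0.480588)

Rounded to 4 decimal places:

(0.3194, 0.4806)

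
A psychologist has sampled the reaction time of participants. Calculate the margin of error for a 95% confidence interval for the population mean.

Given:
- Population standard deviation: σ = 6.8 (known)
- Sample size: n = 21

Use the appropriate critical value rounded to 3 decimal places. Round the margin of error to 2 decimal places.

The population standard deviation σ is known, so use the z-interval margin of error formula.

For 95% confidence, z* = 1.96 (from standard normal table)

Margin of error formula for z-interval: E = z* × σ/√n

E = 1.96 × 6.8/√21
  = 1.96 × 1.483882
  = 2.9084

Rounded to 2 decimal places:

2.91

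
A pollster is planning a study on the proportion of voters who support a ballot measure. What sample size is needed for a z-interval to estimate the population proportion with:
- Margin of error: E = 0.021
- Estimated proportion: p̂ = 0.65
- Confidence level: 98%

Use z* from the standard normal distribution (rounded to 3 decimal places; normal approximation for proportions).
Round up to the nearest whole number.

Using z* for proportion z-interval (normal approximation).

For 98% confidence, z* = 2.326 (from standard normal table)

Sample size formula for proportion z-interval: n = z*²p̂(1-p̂)/E²

n = 2.326² × 0.65 × 0.35 / 0.021²
  = 5.410276 × 0.2275 / 0.000441
  = 2791.0154

Round up to the nearest whole number: n = 2792

2792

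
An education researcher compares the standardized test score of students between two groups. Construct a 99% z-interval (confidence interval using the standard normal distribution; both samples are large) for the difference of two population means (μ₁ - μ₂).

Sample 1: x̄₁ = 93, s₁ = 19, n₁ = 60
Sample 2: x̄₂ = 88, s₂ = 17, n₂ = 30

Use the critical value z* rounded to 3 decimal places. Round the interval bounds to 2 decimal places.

Both samples are large (n₁ = 60 ≥ 30, n₂ = 30 ≥ 30), so a z-interval for the difference of means applies.

Point estimate: x̄₁ - x̄₂ = 93 - 88 = 5

Standard error: SE = √(s₁²/n₁ + s₂²/n₂)
= √(19²/60 + 17²/30)
= √(6.016667 + 9.633333)
= 3.956008

For 99% confidence, z* = 2.576 (from standard normal table)
Margin of error: E = z* × SE = 2.576 × 3.956008 = 10.1907

Z-interval: (x̄₁ - x̄₂) ± E = 5 ± 10.1907 = (-5.1907, 15.1907)

Rounded to 2 decimal places:

(-5.19, 15.19)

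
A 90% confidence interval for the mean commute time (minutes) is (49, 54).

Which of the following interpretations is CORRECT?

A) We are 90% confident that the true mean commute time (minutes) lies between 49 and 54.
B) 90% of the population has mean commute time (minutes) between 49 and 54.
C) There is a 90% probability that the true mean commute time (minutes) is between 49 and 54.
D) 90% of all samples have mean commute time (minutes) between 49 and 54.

A confidence interval represents our confidence in the procedure, not a probability statement about the parameter.

Key concept: If we repeated this sampling process many times and computed a 90% CI each time, about 90% of those intervals would contain the true population parameter.

For this specific interval (49, 54):
- Midpoint (point estimate): 51.5
- Margin of error: 2.5

The correct interpretation is the one stating confidence that the true parameter lies in the interval — option A.

A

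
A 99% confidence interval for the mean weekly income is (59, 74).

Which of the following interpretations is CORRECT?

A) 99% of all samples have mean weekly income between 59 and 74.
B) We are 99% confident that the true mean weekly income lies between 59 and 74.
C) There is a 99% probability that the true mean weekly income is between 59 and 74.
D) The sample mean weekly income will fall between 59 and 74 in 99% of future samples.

A confidence interval represents our confidence in the procedure, not a probability statement about the parameter.

Key concept: If we repeated this sampling process many times and computed a 99% CI each time, about 99% of those intervals would contain the true population parameter.

For this specific interval (59, 74):
- Midpoint (point estimate): 66.5
- Margin of error: 7.5

The correct interpretation is the one stating confidence that the true parameter lies in the interval — option B.

B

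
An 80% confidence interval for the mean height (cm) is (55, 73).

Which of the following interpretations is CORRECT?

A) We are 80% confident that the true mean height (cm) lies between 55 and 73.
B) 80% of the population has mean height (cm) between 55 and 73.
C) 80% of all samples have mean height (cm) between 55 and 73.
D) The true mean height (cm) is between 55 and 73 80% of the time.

A confidence interval represents our confidence in the procedure, not a probability statement about the parameter.

Key concept: If we repeated this sampling process many times and computed an 80% CI each time, about 80% of those intervals would contain the true population parameter.

For this specific interval (55, 73):
- Midpoint (point estimate): 64
- Margin of error: 9

The correct interpretation is the one stating confidence that the true parameter lies in the interval — option A.

A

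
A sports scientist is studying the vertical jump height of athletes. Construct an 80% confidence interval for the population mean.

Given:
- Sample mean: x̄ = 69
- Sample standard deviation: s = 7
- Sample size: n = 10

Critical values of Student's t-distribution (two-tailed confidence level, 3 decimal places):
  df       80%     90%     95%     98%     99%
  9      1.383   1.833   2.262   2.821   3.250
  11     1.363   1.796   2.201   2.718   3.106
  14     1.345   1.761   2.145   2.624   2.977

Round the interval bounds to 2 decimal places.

The population standard deviation σ is unknown (only the sample standard deviation s is given), so use a t-interval with df = n - 1 = 10 - 1 = 9.

For 80% confidence with df = 9, t* = 1.383 (from t-table)

Standard error: SE = s/√n = 7/√10 = 2.213594

Margin of error: E = t* × SE = 1.383 × 2.213594 = 3.0614

T-interval: x̄ ± E = 69 ± 3.0614 = (65.9386, 72.0614)

Rounded to 2 decimal places:

(65.94, 72.06)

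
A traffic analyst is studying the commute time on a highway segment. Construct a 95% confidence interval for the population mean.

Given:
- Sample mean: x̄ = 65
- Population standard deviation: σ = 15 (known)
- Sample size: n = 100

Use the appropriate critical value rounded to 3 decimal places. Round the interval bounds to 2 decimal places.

The population standard deviation σ is known, so use a z-interval (standard normal critical value).

For 95% confidence, z* = 1.96 (from standard normal table)

Standard error: SE = σ/√n = 15/√100 = 1.500000

Margin of error: E = z* × SE = 1.96 × 1.500000 = 2.9400

Z-interval: x̄ ± E = 65 ± 2.9400 = (62.0600, 67.9400)

Rounded to 2 decimal places:

(62.06, 67.94)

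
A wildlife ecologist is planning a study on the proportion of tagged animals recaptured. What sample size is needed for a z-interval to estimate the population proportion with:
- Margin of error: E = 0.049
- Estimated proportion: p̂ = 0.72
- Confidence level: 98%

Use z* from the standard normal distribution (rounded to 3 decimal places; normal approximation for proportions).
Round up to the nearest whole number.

Using z* for proportion z-interval (normal approximation).

For 98% confidence, z* = 2.326 (from standard normal table)

Sample size formula for proportion z-interval: n = z*²p̂(1-p̂)/E²

n = 2.326² × 0.72 × 0.28 / 0.049²
  = 5.410276 × 0.2016 / 0.002401
  = 454.2739

Round up to the nearest whole number: n = 455

455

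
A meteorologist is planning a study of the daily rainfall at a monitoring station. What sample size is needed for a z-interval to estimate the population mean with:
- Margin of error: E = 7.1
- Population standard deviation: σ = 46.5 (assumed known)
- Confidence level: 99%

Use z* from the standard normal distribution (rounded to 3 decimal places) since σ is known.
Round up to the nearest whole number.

Using z* since population σ is known (z-interval formula).

For 99% confidence, z* = 2.576 (from standard normal table)

Sample size formula for z-interval: n = (z*σ/E)²

n = (2.576 × 46.5 / 7.1)²
  = (16.870986)²
  = 284.6302

Round up to the nearest whole number: n = 285

285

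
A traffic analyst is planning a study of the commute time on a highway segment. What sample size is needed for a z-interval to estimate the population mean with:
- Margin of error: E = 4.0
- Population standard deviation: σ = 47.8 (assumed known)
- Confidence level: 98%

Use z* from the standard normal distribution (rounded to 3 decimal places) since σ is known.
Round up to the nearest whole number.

Using z* since population σ is known (z-interval formula).

For 98% confidence, z* = 2.326 (from standard normal table)

Sample size formula for z-interval: n = (z*σ/E)²

n = (2.326 × 47.8 / 4.0)²
  = (27.795700)²
  = 772.6009

Round up to the nearest whole number: n = 773

773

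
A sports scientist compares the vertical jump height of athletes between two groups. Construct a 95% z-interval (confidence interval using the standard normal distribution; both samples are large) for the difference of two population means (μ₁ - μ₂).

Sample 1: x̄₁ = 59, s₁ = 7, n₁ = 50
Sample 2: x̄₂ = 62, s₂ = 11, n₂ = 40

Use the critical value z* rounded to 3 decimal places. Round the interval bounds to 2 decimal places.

Both samples are large (n₁ = 50 ≥ 30, n₂ = 40 ≥ 30), so a z-interval for the difference of means applies.

Point estimate: x̄₁ - x̄₂ = 59 - 62 = -3

Standard error: SE = √(s₁²/n₁ + s₂²/n₂)
= √(7²/50 + 11²/40)
= √(0.980000 + 3.025000)
= 2.001250

For 95% confidence, z* = 1.96 (from standard normal table)
Margin of error: E = z* × SE = 1.96 × 2.001250 = 3.9224

Z-interval: (x̄₁ - x̄₂) ± E = -3 ± 3.9224 = (-6.9224, 0.9224)

Rounded to 2 decimal places:

(-6.92, 0.92)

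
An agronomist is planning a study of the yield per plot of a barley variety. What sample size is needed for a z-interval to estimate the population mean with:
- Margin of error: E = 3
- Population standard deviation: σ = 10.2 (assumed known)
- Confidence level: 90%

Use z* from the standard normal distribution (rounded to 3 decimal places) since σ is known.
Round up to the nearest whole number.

Using z* since population σ is known (z-interval formula).

For 90% confidence, z* = 1.645 (from standard normal table)

Sample size formula for z-interval: n = (z*σ/E)²

n = (1.645 × 10.2 / 3)²
  = (5.593000)²
  = 31.2816

Round up to the nearest whole number: n = 32

32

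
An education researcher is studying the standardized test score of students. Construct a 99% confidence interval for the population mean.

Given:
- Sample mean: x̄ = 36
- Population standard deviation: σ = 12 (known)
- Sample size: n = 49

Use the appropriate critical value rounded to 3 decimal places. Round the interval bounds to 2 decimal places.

The population standard deviation σ is known, so use a z-interval (standard normal critical value).

For 99% confidence, z* = 2.576 (from standard normal table)

Standard error: SE = σ/√n = 12/√49 = 1.714286

Margin of error: E = z* × SE = 2.576 × 1.714286 = 4.4160

Z-interval: x̄ ± E = 36 ± 4.4160 = (31.5840, 40.4160)

Rounded to 2 decimal places:

(31.58, 40.42)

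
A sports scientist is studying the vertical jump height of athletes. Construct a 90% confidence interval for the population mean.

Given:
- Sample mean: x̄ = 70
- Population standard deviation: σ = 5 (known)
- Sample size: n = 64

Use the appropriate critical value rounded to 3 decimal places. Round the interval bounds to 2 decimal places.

The population standard deviation σ is known, so use a z-interval (standard normal critical value).

For 90% confidence, z* = 1.645 (from standard normal table)

Standard error: SE = σ/√n = 5/√64 = 0.625000

Margin of error: E = z* × SE = 1.645 × 0.625000 = 1.0281

Z-interval: x̄ ± E = 70 ± 1.0281 = (68.9719, 71.0281)

Rounded to 2 decimal places:

(68.97, 71.03)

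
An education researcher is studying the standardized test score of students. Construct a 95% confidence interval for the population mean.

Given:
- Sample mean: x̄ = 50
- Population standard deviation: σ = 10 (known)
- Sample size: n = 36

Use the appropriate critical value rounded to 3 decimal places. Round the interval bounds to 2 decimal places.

The population standard deviation σ is known, so use a z-interval (standard normal critical value).

For 95% confidence, z* = 1.96 (from standard normal table)

Standard error: SE = σ/√n = 10/√36 = 1.666667

Margin of error: E = z* × SE = 1.96 × 1.666667 = 3.2667

Z-interval: x̄ ± E = 50 ± 3.2667 = (46.7333, 53.2667)

Rounded to 2 decimal places:

(46.73, 53.27)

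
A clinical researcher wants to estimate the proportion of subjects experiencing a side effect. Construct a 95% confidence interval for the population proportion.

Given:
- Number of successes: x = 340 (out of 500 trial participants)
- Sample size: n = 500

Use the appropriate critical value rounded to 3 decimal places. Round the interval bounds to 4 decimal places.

Sample proportion: p̂ = 340/500 = 0.680000

Check conditions for normal approximation:
  np̂ = 340 ≥ 10 ✓
  n(1-p̂) = 160 ≥ 10 ✓

The sample is large enough, so use a z-interval (normal approximation) for the proportion.

For 95% confidence, z* = 1.96 (from standard normal table)

Standard error: SE = √(p̂(1-p̂)/n) = √(0.680000×0.320000/500) = 0.02086145

Margin of error: E = z* × SE = 1.96 × 0.02086145 = 0.040888

Z-interval: p̂ ± E = 0.680000 ± 0.040888 = (0.639112, 0.720888)

Rounded to 4 decimal places:

(0.6391, 0.7209)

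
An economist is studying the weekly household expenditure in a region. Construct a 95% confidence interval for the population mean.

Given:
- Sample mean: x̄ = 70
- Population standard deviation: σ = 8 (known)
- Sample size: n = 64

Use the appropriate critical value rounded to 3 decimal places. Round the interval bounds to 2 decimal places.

The population standard deviation σ is known, so use a z-interval (standard normal critical value).

For 95% confidence, z* = 1.96 (from standard normal table)

Standard error: SE = σ/√n = 8/√64 = 1.000000

Margin of error: E = z* × SE = 1.96 × 1.000000 = 1.9600

Z-interval: x̄ ± E = 70 ± 1.9600 = (68.0400, 71.9600)

Rounded to 2 decimal places:

(68.04, 71.96)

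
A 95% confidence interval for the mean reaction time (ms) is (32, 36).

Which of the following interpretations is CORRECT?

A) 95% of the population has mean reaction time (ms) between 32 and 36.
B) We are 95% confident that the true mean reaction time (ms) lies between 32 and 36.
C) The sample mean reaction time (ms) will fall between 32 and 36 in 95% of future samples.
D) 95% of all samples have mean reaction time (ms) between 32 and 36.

A confidence interval represents our confidence in the procedure, not a probability statement about the parameter.

Key concept: If we repeated this sampling process many times and computed a 95% CI each time, about 95% of those intervals would contain the true population parameter.

For this specific interval (32, 36):
- Midpoint (point estimate): 34
- Margin of error: 2

The correct interpretation is the one stating confidence that the true parameter lies in the interval — option B.

B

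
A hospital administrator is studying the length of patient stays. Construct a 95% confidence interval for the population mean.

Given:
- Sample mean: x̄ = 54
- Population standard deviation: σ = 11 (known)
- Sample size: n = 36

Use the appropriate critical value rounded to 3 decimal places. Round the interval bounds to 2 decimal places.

The population standard deviation σ is known, so use a z-interval (standard normal critical value).

For 95% confidence, z* = 1.96 (from standard normal table)

Standard error: SE = σ/√n = 11/√36 = 1.833333

Margin of error: E = z* × SE = 1.96 × 1.833333 = 3.5933

Z-interval: x̄ ± E = 54 ± 3.5933 = (50.4067, 57.5933)

Rounded to 2 decimal places:

(50.41, 57.59)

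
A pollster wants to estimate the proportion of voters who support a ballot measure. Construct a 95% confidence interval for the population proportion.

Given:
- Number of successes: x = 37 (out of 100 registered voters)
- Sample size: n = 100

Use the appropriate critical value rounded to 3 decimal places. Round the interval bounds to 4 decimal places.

Sample proportion: p̂ = 37/100 = 0.370000

Check conditions for normal approximation:
  np̂ = 37 ≥ 10 ✓
  n(1-p̂) = 63 ≥ 10 ✓

The sample is large enough, so use a z-interval (normal approximation) for the proportion.

For 95% confidence, z* = 1.96 (from standard normal table)

Standard error: SE = √(p̂(1-p̂)/n) = √(0.370000×0.630000/100) = 0.04828043

Margin of error: E = z* × SE = 1.96 × 0.04828043 = 0.094630

Z-interval: p̂ ± E = 0.370000 ± 0.094630 = (0.275370, 0.464630)

Rounded to 4 decimal places:

(0.2754, 0.4646)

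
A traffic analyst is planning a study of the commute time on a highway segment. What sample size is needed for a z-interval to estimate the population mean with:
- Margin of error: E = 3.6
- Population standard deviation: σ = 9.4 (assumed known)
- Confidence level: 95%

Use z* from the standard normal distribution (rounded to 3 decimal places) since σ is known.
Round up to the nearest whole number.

Using z* since population σ is known (z-interval formula).

For 95% confidence, z* = 1.96 (from standard normal table)

Sample size formula for z-interval: n = (z*σ/E)²

n = (1.96 × 9.4 / 3.6)²
  = (5.117778)²
  = 26.1916

Round up to the nearest whole number: n = 27

27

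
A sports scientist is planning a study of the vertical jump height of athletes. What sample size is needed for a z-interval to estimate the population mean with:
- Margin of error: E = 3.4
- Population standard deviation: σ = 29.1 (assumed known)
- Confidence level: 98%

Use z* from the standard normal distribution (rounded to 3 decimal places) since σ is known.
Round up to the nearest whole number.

Using z* since population σ is known (z-interval formula).

For 98% confidence, z* = 2.326 (from standard normal table)

Sample size formula for z-interval: n = (z*σ/E)²

n = (2.326 × 29.1 / 3.4)²
  = (19.907824)²
  = 396.3214

Round up to the nearest whole number: n = 397

397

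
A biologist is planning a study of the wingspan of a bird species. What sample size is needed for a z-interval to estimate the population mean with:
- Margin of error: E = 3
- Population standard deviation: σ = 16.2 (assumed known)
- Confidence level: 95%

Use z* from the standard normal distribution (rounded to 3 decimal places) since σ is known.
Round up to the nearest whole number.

Using z* since population σ is known (z-interval formula).

For 95% confidence, z* = 1.96 (from standard normal table)

Sample size formula for z-interval: n = (z*σ/E)²

n = (1.96 × 16.2 / 3)²
  = (10.584000)²
  = 112.0211

Round up to the nearest whole number: n = 113

113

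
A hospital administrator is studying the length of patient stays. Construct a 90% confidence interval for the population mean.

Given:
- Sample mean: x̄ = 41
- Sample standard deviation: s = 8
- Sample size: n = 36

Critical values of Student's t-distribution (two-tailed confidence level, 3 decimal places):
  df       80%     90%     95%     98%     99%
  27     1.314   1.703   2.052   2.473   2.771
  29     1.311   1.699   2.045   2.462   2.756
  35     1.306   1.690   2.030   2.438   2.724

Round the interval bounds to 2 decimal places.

The population standard deviation σ is unknown (only the sample standard deviation s is given), so use a t-interval with df = n - 1 = 36 - 1 = 35.

For 90% confidence with df = 35, t* = 1.690 (from t-table)

Standard error: SE = s/√n = 8/√36 = 1.333333

Margin of error: E = t* × SE = 1.690 × 1.333333 = 2.2533

T-interval: x̄ ± E = 41 ± 2.2533 = (38.7467, 43.2533)

Rounded to 2 decimal places:

(38.75, 43.25)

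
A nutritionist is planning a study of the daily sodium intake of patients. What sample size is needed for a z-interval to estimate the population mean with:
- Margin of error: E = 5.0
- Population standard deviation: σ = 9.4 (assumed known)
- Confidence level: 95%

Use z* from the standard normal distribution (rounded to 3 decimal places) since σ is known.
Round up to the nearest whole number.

Using z* since population σ is known (z-interval formula).

For 95% confidence, z* = 1.96 (from standard normal table)

Sample size formula for z-interval: n = (z*σ/E)²

n = (1.96 × 9.4 / 5.0)²
  = (3.684800)²
  = 13.5778

Round up to the nearest whole number: n = 14

14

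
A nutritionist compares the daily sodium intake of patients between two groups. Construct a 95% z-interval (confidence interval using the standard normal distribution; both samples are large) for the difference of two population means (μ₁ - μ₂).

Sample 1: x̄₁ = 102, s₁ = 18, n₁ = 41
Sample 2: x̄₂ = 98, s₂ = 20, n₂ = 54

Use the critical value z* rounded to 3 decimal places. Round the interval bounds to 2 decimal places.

Both samples are large (n₁ = 41 ≥ 30, n₂ = 54 ≥ 30), so a z-interval for the difference of means applies.

Point estimate: x̄₁ - x̄₂ = 102 - 98 = 4

Standard error: SE = √(s₁²/n₁ + s₂²/n₂)
= √(18²/41 + 20²/54)
= √(7.902439 + 7.407407)
= 3.912780

For 95% confidence, z* = 1.96 (from standard normal table)
Margin of error: E = z* × SE = 1.96 × 3.912780 = 7.6690

Z-interval: (x̄₁ - x̄₂) ± E = 4 ± 7.6690 = (-3.6690, 11.6690)

Rounded to 2 decimal places:

(-3.67, 11.67)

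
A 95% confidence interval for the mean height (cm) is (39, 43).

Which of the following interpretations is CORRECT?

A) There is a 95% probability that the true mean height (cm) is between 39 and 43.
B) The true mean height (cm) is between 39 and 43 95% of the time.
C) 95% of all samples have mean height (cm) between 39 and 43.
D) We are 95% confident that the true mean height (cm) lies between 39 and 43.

A confidence interval represents our confidence in the procedure, not a probability statement about the parameter.

Key concept: If we repeated this sampling process many times and computed a 95% CI each time, about 95% of those intervals would contain the true population parameter.

For this specific interval (39, 43):
- Midpoint (point estimate): 41
- Margin of error: 2

The correct interpretation is the one stating confidence that the true parameter lies in the interval — option D.

D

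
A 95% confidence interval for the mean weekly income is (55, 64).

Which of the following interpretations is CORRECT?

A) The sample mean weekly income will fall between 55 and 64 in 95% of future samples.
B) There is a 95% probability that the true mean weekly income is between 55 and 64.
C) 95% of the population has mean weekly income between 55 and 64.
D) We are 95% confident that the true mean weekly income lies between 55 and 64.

A confidence interval represents our confidence in the procedure, not a probability statement about the parameter.

Key concept: If we repeated this sampling process many times and computed a 95% CI each time, about 95% of those intervals would contain the true population parameter.

For this specific interval (55, 64):
- Midpoint (point estimate): 59.5
- Margin of error: 4.5

The correct interpretation is the one stating confidence that the true parameter lies in the interval — option D.

D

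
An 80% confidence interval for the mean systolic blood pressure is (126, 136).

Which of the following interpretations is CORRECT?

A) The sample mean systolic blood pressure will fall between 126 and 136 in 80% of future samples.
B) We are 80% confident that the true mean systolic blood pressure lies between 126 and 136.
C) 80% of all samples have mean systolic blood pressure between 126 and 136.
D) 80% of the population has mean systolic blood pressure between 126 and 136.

A confidence interval represents our confidence in the procedure, not a probability statement about the parameter.

Key concept: If we repeated this sampling process many times and computed an 80% CI each time, about 80% of those intervals would contain the true population parameter.

For this specific interval (126, 136):
- Midpoint (point estimate): 131
- Margin of error: 5

The correct interpretation is the one stating confidence that the true parameter lies in the interval — option B.

B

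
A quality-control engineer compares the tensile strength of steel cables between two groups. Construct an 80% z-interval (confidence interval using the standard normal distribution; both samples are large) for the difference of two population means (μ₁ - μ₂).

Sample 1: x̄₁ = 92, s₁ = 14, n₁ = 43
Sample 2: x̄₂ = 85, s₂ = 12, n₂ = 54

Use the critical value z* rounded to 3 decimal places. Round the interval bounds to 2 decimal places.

Both samples are large (n₁ = 43 ≥ 30, n₂ = 54 ≥ 30), so a z-interval for the difference of means applies.

Point estimate: x̄₁ - x̄₂ = 92 - 85 = 7

Standard error: SE = √(s₁²/n₁ + s₂²/n₂)
= √(14²/43 + 12²/54)
= √(4.558140 + 2.666667)
= 2.687900

For 80% confidence, z* = 1.282 (from standard normal table)
Margin of error: E = z* × SE = 1.282 × 2.687900 = 3.4459

Z-interval: (x̄₁ - x̄₂) ± E = 7 ± 3.4459 = (3.5541, 10.4459)

Rounded to 2 decimal places:

(3.55, 10.45)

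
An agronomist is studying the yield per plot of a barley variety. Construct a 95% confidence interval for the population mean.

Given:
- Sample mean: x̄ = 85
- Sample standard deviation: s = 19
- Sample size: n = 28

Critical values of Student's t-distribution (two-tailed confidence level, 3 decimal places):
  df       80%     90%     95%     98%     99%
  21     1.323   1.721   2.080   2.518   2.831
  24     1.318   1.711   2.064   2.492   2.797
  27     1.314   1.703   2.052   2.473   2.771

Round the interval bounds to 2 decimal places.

The population standard deviation σ is unknown (only the sample standard deviation s is given), so use a t-interval with df = n - 1 = 28 - 1 = 27.

For 95% confidence with df = 27, t* = 2.052 (from t-table)

Standard error: SE = s/√n = 19/√28 = 3.590662

Margin of error: E = t* × SE = 2.052 × 3.590662 = 7.3680

T-interval: x̄ ± E = 85 ± 7.3680 = (77.6320, 92.3680)

Rounded to 2 decimal places:

(77.63, 92.37)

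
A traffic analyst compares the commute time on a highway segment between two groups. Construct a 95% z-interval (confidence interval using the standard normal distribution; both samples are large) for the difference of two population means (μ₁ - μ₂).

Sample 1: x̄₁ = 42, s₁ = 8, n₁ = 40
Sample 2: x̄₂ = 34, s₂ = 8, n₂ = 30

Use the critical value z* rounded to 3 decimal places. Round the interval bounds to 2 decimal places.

Both samples are large (n₁ = 40 ≥ 30, n₂ = 30 ≥ 30), so a z-interval for the difference of means applies.

Point estimate: x̄₁ - x̄₂ = 42 - 34 = 8

Standard error: SE = √(s₁²/n₁ + s₂²/n₂)
= √(8²/40 + 8²/30)
= √(1.600000 + 2.133333)
= 1.932184

For 95% confidence, z* = 1.96 (from standard normal table)
Margin of error: E = z* × SE = 1.96 × 1.932184 = 3.7871

Z-interval: (x̄₁ - x̄₂) ± E = 8 ± 3.7871 = (4.2129, 11.7871)

Rounded to 2 decimal places:

(4.21, 11.79)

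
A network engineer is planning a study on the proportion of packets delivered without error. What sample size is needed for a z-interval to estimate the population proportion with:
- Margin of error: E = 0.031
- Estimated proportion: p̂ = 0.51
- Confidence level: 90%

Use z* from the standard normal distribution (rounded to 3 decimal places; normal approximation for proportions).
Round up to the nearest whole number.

Using z* for proportion z-interval (normal approximation).

For 90% confidence, z* = 1.645 (from standard normal table)

Sample size formula for proportion z-interval: n = z*²p̂(1-p̂)/E²

n = 1.645² × 0.51 × 0.49 / 0.031²
  = 2.706025 × 0.2499 / 0.000961
  = 703.6791

Round up to the nearest whole number: n = 704

704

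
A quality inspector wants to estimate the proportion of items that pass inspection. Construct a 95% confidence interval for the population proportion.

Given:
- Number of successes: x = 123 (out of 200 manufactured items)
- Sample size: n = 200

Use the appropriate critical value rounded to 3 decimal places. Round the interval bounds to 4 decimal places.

Sample proportion: p̂ = 123/200 = 0.615000

Check conditions for normal approximation:
  np̂ = 123 ≥ 10 ✓
  n(1-p̂) = 77 ≥ 10 ✓

The sample is large enough, so use a z-interval (normal approximation) for the proportion.

For 95% confidence, z* = 1.96 (from standard normal table)

Standard error: SE = √(p̂(1-p̂)/n) = √(0.615000×0.385000/200) = 0.03440748

Margin of error: E = z* × SE = 1.96 × 0.03440748 = 0.067439

Z-interval: p̂ ± E = 0.615000 ± 0.067439 = (0.547561, 0.682439)

Rounded to 4 decimal places:

(0.5476, 0.6824)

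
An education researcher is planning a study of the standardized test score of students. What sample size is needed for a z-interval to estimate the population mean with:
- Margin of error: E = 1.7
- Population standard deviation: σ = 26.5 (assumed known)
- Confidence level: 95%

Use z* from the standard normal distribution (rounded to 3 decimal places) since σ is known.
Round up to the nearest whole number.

Using z* since population σ is known (z-interval formula).

For 95% confidence, z* = 1.96 (from standard normal table)

Sample size formula for z-interval: n = (z*σ/E)²

n = (1.96 × 26.5 / 1.7)²
  = (30.552941)²
  = 933.4822

Round up to the nearest whole number: n = 934

934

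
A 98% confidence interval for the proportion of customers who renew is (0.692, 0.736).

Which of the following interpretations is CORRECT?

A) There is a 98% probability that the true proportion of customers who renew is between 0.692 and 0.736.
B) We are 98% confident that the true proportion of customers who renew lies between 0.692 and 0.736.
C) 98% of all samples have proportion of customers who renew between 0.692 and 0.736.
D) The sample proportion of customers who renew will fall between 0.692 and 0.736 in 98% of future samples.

A confidence interval represents our confidence in the procedure, not a probability statement about the parameter.

Key concept: If we repeated this sampling process many times and computed a 98% CI each time, about 98% of those intervals would contain the true population parameter.

For this specific interval (0.692, 0.736):
- Midpoint (point estimate): 0.714
- Margin of error: 0.022

The correct interpretation is the one stating confidence that the true parameter lies in the interval — option B.

B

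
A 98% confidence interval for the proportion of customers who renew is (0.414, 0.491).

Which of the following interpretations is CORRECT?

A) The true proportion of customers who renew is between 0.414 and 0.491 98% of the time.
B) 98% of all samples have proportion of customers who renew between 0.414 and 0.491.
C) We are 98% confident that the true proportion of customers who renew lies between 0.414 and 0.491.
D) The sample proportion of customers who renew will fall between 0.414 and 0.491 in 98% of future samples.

A confidence interval represents our confidence in the procedure, not a probability statement about the parameter.

Key concept: If we repeated this sampling process many times and computed a 98% CI each time, about 98% of those intervals would contain the true population parameter.

For this specific interval (0.414, 0.491):
- Midpoint (point estimate): 0.4525
- Margin of error: 0.0385

The correct interpretation is the one stating confidence that the true parameter lies in the interval — option C.

C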